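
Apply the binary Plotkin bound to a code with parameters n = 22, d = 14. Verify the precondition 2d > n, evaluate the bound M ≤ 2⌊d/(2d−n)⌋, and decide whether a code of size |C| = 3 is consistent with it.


Plotkin bound M ≤ 4; given |C| = 3 ≤ bound (satisfied).

Check applicability: 2d = 28, n = 22.
2d − n = 6 > 0, so Plotkin applies.
Compute d/(2d−n) = 14/6 ≈ 2.3333.
⌊d/(2d−n)⌋ = 2.
Plotkin bound: M ≤ 2·2 = 4.
Given |C| = 3, check: satisfied.
This |C| is below the Plotkin bound.


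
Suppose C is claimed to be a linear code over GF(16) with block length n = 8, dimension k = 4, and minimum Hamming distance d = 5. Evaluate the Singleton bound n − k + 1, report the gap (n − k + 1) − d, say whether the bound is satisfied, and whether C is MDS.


Singleton RHS = n − k + 1 = 5, slack = 0, bound satisfied, MDS.

Singleton bound: d ≤ n − k + 1.
Here n = 8, k = 4, so n − k + 1 = 5.
Given d = 5, check d ≤ 5: YES.
Slack = (n − k + 1) − d = 0.
The code is MDS (slack = 0).
Description: the claimed parameters are [8, 4, 5]_16; such a code would be MDS (meets Singleton bound).


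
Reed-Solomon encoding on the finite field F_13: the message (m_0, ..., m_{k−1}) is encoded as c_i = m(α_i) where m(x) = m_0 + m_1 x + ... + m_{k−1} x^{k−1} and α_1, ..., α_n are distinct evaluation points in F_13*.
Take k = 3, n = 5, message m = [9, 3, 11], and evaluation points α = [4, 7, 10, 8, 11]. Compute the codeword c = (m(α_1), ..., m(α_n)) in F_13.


c = [2, 10, 8, 9, 8]

Message polynomial: m(x) = 9 + 3·x + 11·x^2 (mod 13).
For each evaluation point α_i, compute m(α_i) mod 13:
  α_1 = 4: Horner steps 11 → 8 → 2, so m(4) = 2.
  α_2 = 7: Horner steps 11 → 2 → 10, so m(7) = 10.
  α_3 = 10: Horner steps 11 → 9 → 8, so m(10) = 8.
  α_4 = 8: Horner steps 11 → 0 → 9, so m(8) = 9.
  α_5 = 11: Horner steps 11 → 7 → 8, so m(11) = 8.
Codeword c = [2, 10, 8, 9, 8] ∈ F_13^5.


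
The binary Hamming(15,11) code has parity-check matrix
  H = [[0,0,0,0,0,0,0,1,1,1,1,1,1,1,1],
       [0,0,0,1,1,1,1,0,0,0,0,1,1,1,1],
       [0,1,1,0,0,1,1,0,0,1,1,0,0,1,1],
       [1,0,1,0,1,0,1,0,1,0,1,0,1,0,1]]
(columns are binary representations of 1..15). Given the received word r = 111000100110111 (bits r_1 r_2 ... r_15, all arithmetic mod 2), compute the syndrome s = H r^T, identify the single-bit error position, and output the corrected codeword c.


s = (1, 0, 1, 0)^T, error position = 10, corrected codeword c = 111000100010111

Compute s = H r^T mod 2 one row at a time:
  s_1 = 0 + 0 + 1 + 1 + 0 + 1 + 1 + 1 = 5 ≡ 1 (mod 2).
  s_2 = 0 + 0 + 0 + 1 + 0 + 1 + 1 + 1 = 4 ≡ 0 (mod 2).
  s_3 = 1 + 1 + 0 + 1 + 1 + 1 + 1 + 1 = 7 ≡ 1 (mod 2).
  s_4 = 1 + 1 + 0 + 1 + 0 + 1 + 1 + 1 = 6 ≡ 0 (mod 2).
s = (1, 0, 1, 0)^T — this equals column 10 of H (binary 1010), so error is at position 10.
Correct: flip bit 10 of r = 111000100110111 to get c = 111000100010111.


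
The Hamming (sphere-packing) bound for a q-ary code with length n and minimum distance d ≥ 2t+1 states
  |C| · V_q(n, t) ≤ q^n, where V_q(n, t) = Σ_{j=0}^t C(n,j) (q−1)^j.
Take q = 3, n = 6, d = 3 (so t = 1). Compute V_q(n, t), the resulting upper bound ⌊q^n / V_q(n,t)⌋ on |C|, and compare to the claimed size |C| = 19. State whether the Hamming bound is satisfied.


V_q(n, t) = 13, q^n = 729, Hamming bound = 56, |C| = 19 ≤ bound (satisfied).

Step 1: Compute V_q(n, t) = Σ_{j=0}^1 C(n, j) (q−1)^j.
  j = 0: C(6,0)·(2)^0 = 1·1 = 1.
  j = 1: C(6,1)·(2)^1 = 6·2 = 12.
  V_q(n, t) = 1 + 12 = 13.
Step 2: q^n = 3^6 = 729.
Step 3: Hamming bound ⌊q^n / V_q(n,t)⌋ = ⌊729/13⌋ = 56.
Step 4: Compare |C| = 19 to 56: satisfied.
The claimed |C| lies below the Hamming bound.


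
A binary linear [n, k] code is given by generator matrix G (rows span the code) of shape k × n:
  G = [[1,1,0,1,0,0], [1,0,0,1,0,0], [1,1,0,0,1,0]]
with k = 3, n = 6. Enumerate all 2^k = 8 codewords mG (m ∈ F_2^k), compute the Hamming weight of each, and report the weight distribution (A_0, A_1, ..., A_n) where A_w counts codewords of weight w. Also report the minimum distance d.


Weight distribution: A_0 = 1, A_1 = 1, A_2 = 3, A_3 = 3. Minimum distance d = 1.

Enumerate all 2^3 = 8 messages m ∈ F_2^3.
For each, compute codeword c = mG in F_2^6, then tally its weight.
  m = 000 → c = 000000, weight = 0.
  m = 100 → c = 110100, weight = 3.
  m = 010 → c = 100100, weight = 2.
  m = 110 → c = 010000, weight = 1.
  m = 001 → c = 110010, weight = 3.
  m = 101 → c = 000110, weight = 2.
  m = 011 → c = 010110, weight = 3.
  m = 111 → c = 100010, weight = 2.
Tally weights:
  weight 0: 1 codewords.
  weight 1: 1 codewords.
  weight 2: 3 codewords.
  weight 3: 3 codewords.
Minimum distance d = smallest w > 0 with A_w > 0 = 1.
Sanity: Σ A_w = 8 = 2^3 = 8 ✓.


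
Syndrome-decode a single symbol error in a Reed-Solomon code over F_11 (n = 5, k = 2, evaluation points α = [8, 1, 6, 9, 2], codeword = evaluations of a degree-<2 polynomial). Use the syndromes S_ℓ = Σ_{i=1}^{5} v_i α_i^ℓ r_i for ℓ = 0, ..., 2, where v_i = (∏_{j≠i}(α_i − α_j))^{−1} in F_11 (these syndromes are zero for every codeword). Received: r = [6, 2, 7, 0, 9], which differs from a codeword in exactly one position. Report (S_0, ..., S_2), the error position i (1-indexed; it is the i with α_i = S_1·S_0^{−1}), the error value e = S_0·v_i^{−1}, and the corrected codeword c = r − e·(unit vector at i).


S = (4, 4, 4), error at position 2, error magnitude e = 9, c = [6, 4, 7, 0, 9].

Step 1: column multipliers v_i = (∏_{j≠i}(α_i − α_j))^{−1} mod 11.
  i = 1 (α = 8): (8−1)(8−6)(8−9)(8−2) = 7·2·(−1)·6 = −84 ≡ 4, so v_1 = 4^{−1} = 3 (mod 11).
  i = 2 (α = 1): (1−8)(1−6)(1−9)(1−2) = (−7)·(−5)·(−8)·(−1) = 280 ≡ 5, so v_2 = 5^{−1} = 9 (mod 11).
  i = 3 (α = 6): (6−8)(6−1)(6−9)(6−2) = (−2)·5·(−3)·4 = 120 ≡ 10, so v_3 = 10^{−1} = 10 (mod 11).
  i = 4 (α = 9): (9−8)(9−1)(9−6)(9−2) = 1·8·3·7 = 168 ≡ 3, so v_4 = 3^{−1} = 4 (mod 11).
  i = 5 (α = 2): (2−8)(2−1)(2−6)(2−9) = (−6)·1·(−4)·(−7) = −168 ≡ 8, so v_5 = 8^{−1} = 7 (mod 11).
  v = [3, 9, 10, 4, 7].
Step 2: syndromes of r = [6, 2, 7, 0, 9] (all sums mod 11).
  S_0 = Σ v_i r_i = 3·6 + 9·2 + 10·7 + 4·0 + 7·9 = 169 ≡ 4.
  S_1 = Σ v_i α_i r_i = 3·8·6 + 9·1·2 + 10·6·7 + 4·9·0 + 7·2·9 = 708 ≡ 4.
  α_i^2 mod 11 = [9, 1, 3, 4, 4].
  S_2 = Σ v_i α_i^2 r_i = 3·9·6 + 9·1·2 + 10·3·7 + 4·4·0 + 7·4·9 = 642 ≡ 4.
  S = (4, 4, 4) ≠ 0, so r is not a codeword (an error is present).
Step 3: locate the error. For a single error e at position i, S_ℓ = v_i·e·α_i^ℓ, so α_err = S_1/S_0.
  S_0^{−1} = 4^{−1} = 3 (mod 11), so α_err = 4·3 = 12 ≡ 1 = α_2. Error position i = 2.
  Consistency check: S_2/S_1 = 4·3 = 12 ≡ 1 = α_err ✓ (single-error assumption holds).
Step 4: error magnitude e = S_0/v_2 = S_0·∏_{j≠2}(α_2 − α_j) = 4·5 = 20 ≡ 9 (mod 11).
Step 5: correct position 2: c_2 = r_2 − e = 2 − 9 ≡ 4 (mod 11). Hence c = [6, 4, 7, 0, 9].
  Check: interpolating c through the α_i gives m(x) = 10 + 5·x (degree < 2) with m(α_i) = c_i for every i, so c is indeed a codeword.


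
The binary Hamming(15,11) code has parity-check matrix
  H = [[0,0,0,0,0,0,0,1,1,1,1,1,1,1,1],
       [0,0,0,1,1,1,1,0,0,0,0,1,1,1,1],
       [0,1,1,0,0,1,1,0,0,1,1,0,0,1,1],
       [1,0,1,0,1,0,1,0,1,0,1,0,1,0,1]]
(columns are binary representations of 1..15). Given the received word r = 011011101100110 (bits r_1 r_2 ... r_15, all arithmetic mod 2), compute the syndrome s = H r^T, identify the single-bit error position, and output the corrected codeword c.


s = (0, 1, 0, 1)^T, error position = 5, corrected codeword c = 011001101100110

Compute s = H r^T mod 2 one row at a time:
  s_1 = 0 + 1 + 1 + 0 + 0 + 1 + 1 + 0 = 4 ≡ 0 (mod 2).
  s_2 = 0 + 1 + 1 + 1 + 0 + 1 + 1 + 0 = 5 ≡ 1 (mod 2).
  s_3 = 1 + 1 + 1 + 1 + 1 + 0 + 1 + 0 = 6 ≡ 0 (mod 2).
  s_4 = 0 + 1 + 1 + 1 + 1 + 0 + 1 + 0 = 5 ≡ 1 (mod 2).
s = (0, 1, 0, 1)^T — this equals column 5 of H (binary 0101), so error is at position 5.
Correct: flip bit 5 of r = 011011101100110 to get c = 011001101100110.


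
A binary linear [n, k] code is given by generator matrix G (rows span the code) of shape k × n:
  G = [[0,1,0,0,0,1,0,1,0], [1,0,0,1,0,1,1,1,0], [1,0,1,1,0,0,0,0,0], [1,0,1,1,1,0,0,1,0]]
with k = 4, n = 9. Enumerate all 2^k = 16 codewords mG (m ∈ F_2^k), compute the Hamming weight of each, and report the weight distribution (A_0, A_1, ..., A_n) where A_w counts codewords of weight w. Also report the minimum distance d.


Weight distribution: A_0 = 1, A_2 = 1, A_3 = 4, A_4 = 3, A_5 = 4, A_6 = 3. Minimum distance d = 2.

Enumerate all 2^4 = 16 messages m ∈ F_2^4.
For each, compute codeword c = mG in F_2^9, then tally its weight.
  m = 0000 → c = 000000000, weight = 0.
  m = 1000 → c = 010001010, weight = 3.
  m = 0100 → c = 100101110, weight = 5.
  m = 1100 → c = 110100100, weight = 4.
  m = 0010 → c = 101100000, weight = 3.
  m = 1010 → c = 111101010, weight = 6.
  m = 0110 → c = 001001110, weight = 4.
  m = 1110 → c = 011000100, weight = 3.
  m = 0001 → c = 101110010, weight = 5.
  m = 1001 → c = 111111000, weight = 6.
  m = 0101 → c = 001011100, weight = 4.
  m = 1101 → c = 011010110, weight = 5.
  m = 0011 → c = 000010010, weight = 2.
  m = 1011 → c = 010011000, weight = 3.
  m = 0111 → c = 100111100, weight = 5.
  m = 1111 → c = 110110110, weight = 6.
Tally weights:
  weight 0: 1 codewords.
  weight 2: 1 codewords.
  weight 3: 4 codewords.
  weight 4: 3 codewords.
  weight 5: 4 codewords.
  weight 6: 3 codewords.
Minimum distance d = smallest w > 0 with A_w > 0 = 2.
Sanity: Σ A_w = 16 = 2^4 = 16 ✓.


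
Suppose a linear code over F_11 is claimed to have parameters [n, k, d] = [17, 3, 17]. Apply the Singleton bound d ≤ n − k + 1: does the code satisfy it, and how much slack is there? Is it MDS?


Singleton RHS = n − k + 1 = 15, slack = -2, bound violated (no such code; not MDS).

Singleton bound: d ≤ n − k + 1.
Here n = 17, k = 3, so n − k + 1 = 15.
Given d = 17, check d ≤ 15: NO.
Slack = (n − k + 1) − d = -2.
The slack is negative: d = 17 exceeds n − k + 1 = 15 by 2, so the Singleton bound is violated and no linear [17, 3, 17]_11 code can exist. In particular it is not MDS (MDS requires d = n − k + 1 exactly).
Description: the claimed parameters are [17, 3, 17]_11; such a code would be impossible (violates the Singleton bound).


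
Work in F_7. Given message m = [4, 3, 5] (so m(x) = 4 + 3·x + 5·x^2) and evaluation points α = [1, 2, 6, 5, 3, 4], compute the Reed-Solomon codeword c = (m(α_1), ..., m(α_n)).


c = [5, 2, 6, 4, 2, 5]

Message polynomial: m(x) = 4 + 3·x + 5·x^2 (mod 7).
For each evaluation point α_i, compute m(α_i) mod 7:
  α_1 = 1: Horner steps 5 → 1 → 5, so m(1) = 5.
  α_2 = 2: Horner steps 5 → 6 → 2, so m(2) = 2.
  α_3 = 6: Horner steps 5 → 5 → 6, so m(6) = 6.
  α_4 = 5: Horner steps 5 → 0 → 4, so m(5) = 4.
  α_5 = 3: Horner steps 5 → 4 → 2, so m(3) = 2.
  α_6 = 4: Horner steps 5 → 2 → 5, so m(4) = 5.
Codeword c = [5, 2, 6, 4, 2, 5] ∈ F_7^6.


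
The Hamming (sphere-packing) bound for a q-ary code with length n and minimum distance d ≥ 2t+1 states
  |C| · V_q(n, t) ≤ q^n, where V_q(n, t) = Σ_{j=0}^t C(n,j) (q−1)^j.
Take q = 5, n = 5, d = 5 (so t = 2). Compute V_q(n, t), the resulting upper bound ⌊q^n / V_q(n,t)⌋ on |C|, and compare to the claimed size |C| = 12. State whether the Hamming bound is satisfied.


V_q(n, t) = 181, q^n = 3125, Hamming bound = 17, |C| = 12 ≤ bound (satisfied).

Step 1: Compute V_q(n, t) = Σ_{j=0}^2 C(n, j) (q−1)^j.
  j = 0: C(5,0)·(4)^0 = 1·1 = 1.
  j = 1: C(5,1)·(4)^1 = 5·4 = 20.
  j = 2: C(5,2)·(4)^2 = 10·16 = 160.
  V_q(n, t) = 1 + 20 + 160 = 181.
Step 2: q^n = 5^5 = 3125.
Step 3: Hamming bound ⌊q^n / V_q(n,t)⌋ = ⌊3125/181⌋ = 17.
Step 4: Compare |C| = 12 to 17: satisfied.
The claimed |C| lies below the Hamming bound.


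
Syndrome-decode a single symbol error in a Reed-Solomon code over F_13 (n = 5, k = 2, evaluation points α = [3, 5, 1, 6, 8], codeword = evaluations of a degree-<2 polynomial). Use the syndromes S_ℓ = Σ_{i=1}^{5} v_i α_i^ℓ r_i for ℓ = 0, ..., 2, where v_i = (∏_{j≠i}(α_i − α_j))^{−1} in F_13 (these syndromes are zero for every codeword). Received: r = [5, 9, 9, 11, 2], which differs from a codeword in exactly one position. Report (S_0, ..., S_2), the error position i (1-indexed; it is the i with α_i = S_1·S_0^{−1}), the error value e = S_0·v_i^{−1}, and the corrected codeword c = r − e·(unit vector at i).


S = (3, 3, 3), error at position 3, error magnitude e = 8, c = [5, 9, 1, 11, 2].

Step 1: column multipliers v_i = (∏_{j≠i}(α_i − α_j))^{−1} mod 13.
  i = 1 (α = 3): (3−5)(3−1)(3−6)(3−8) = (−2)·2·(−3)·(−5) = −60 ≡ 5, so v_1 = 5^{−1} = 8 (mod 13).
  i = 2 (α = 5): (5−3)(5−1)(5−6)(5−8) = 2·4·(−1)·(−3) = 24 ≡ 11, so v_2 = 11^{−1} = 6 (mod 13).
  i = 3 (α = 1): (1−3)(1−5)(1−6)(1−8) = (−2)·(−4)·(−5)·(−7) = 280 ≡ 7, so v_3 = 7^{−1} = 2 (mod 13).
  i = 4 (α = 6): (6−3)(6−5)(6−1)(6−8) = 3·1·5·(−2) = −30 ≡ 9, so v_4 = 9^{−1} = 3 (mod 13).
  i = 5 (α = 8): (8−3)(8−5)(8−1)(8−6) = 5·3·7·2 = 210 ≡ 2, so v_5 = 2^{−1} = 7 (mod 13).
  v = [8, 6, 2, 3, 7].
Step 2: syndromes of r = [5, 9, 9, 11, 2] (all sums mod 13).
  S_0 = Σ v_i r_i = 8·5 + 6·9 + 2·9 + 3·11 + 7·2 = 159 ≡ 3.
  S_1 = Σ v_i α_i r_i = 8·3·5 + 6·5·9 + 2·1·9 + 3·6·11 + 7·8·2 = 718 ≡ 3.
  α_i^2 mod 13 = [9, 12, 1, 10, 12].
  S_2 = Σ v_i α_i^2 r_i = 8·9·5 + 6·12·9 + 2·1·9 + 3·10·11 + 7·12·2 = 1524 ≡ 3.
  S = (3, 3, 3) ≠ 0, so r is not a codeword (an error is present).
Step 3: locate the error. For a single error e at position i, S_ℓ = v_i·e·α_i^ℓ, so α_err = S_1/S_0.
  S_0^{−1} = 3^{−1} = 9 (mod 13), so α_err = 3·9 = 27 ≡ 1 = α_3. Error position i = 3.
  Consistency check: S_2/S_1 = 3·9 = 27 ≡ 1 = α_err ✓ (single-error assumption holds).
Step 4: error magnitude e = S_0/v_3 = S_0·∏_{j≠3}(α_3 − α_j) = 3·7 = 21 ≡ 8 (mod 13).
Step 5: correct position 3: c_3 = r_3 − e = 9 − 8 ≡ 1 (mod 13). Hence c = [5, 9, 1, 11, 2].
  Check: interpolating c through the α_i gives m(x) = 12 + 2·x (degree < 2) with m(α_i) = c_i for every i, so c is indeed a codeword.


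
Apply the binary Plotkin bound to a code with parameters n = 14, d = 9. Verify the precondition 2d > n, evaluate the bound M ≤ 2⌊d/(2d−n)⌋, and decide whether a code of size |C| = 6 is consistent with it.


Plotkin bound M ≤ 4; given |C| = 6 > bound (violated).

Check applicability: 2d = 18, n = 14.
2d − n = 4 > 0, so Plotkin applies.
Compute d/(2d−n) = 9/4 ≈ 2.2500.
⌊d/(2d−n)⌋ = 2.
Plotkin bound: M ≤ 2·2 = 4.
Given |C| = 6, check: VIOLATED.
This |C| is above the Plotkin bound, so no binary code with n = 14, d = 9 and 6 codewords exists.


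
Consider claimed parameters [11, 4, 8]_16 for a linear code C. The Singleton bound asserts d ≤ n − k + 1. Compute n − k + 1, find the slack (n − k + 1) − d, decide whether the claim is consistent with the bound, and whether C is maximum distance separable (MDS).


Singleton RHS = n − k + 1 = 8, slack = 0, bound satisfied, MDS.

Singleton bound: d ≤ n − k + 1.
Here n = 11, k = 4, so n − k + 1 = 8.
Given d = 8, check d ≤ 8: YES.
Slack = (n − k + 1) − d = 0.
The code is MDS (slack = 0).
Description: the claimed parameters are [11, 4, 8]_16; such a code would be MDS (meets Singleton bound).


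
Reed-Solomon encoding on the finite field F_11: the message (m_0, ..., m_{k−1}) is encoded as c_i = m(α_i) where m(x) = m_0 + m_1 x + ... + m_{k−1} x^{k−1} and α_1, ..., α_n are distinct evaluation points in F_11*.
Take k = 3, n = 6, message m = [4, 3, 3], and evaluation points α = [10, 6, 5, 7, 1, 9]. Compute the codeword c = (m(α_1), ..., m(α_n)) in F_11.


c = [4, 9, 6, 7, 10, 10]

Message polynomial: m(x) = 4 + 3·x + 3·x^2 (mod 11).
For each evaluation point α_i, compute m(α_i) mod 11:
  α_1 = 10: Horner steps 3 → 0 → 4, so m(10) = 4.
  α_2 = 6: Horner steps 3 → 10 → 9, so m(6) = 9.
  α_3 = 5: Horner steps 3 → 7 → 6, so m(5) = 6.
  α_4 = 7: Horner steps 3 → 2 → 7, so m(7) = 7.
  α_5 = 1: Horner steps 3 → 6 → 10, so m(1) = 10.
  α_6 = 9: Horner steps 3 → 8 → 10, so m(9) = 10.
Codeword c = [4, 9, 6, 7, 10, 10] ∈ F_11^6.


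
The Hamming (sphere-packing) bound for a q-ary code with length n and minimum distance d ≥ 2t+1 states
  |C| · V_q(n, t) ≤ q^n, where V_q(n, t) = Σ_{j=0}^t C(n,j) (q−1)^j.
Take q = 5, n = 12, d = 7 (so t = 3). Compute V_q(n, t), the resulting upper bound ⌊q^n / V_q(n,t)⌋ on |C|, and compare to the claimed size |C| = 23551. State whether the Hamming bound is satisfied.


V_q(n, t) = 15185, q^n = 244140625, Hamming bound = 16077, |C| = 23551 > bound (violated).

Step 1: Compute V_q(n, t) = Σ_{j=0}^3 C(n, j) (q−1)^j.
  j = 0: C(12,0)·(4)^0 = 1·1 = 1.
  j = 1: C(12,1)·(4)^1 = 12·4 = 48.
  j = 2: C(12,2)·(4)^2 = 66·16 = 1056.
  j = 3: C(12,3)·(4)^3 = 220·64 = 14080.
  V_q(n, t) = 1 + 48 + 1056 + 14080 = 15185.
Step 2: q^n = 5^12 = 244140625.
Step 3: Hamming bound ⌊q^n / V_q(n,t)⌋ = ⌊244140625/15185⌋ = 16077.
Step 4: Compare |C| = 23551 to 16077: violated.
The claimed |C| lies above the Hamming bound, so no 5-ary code of length 12 with d ≥ 7 can have 23551 codewords.


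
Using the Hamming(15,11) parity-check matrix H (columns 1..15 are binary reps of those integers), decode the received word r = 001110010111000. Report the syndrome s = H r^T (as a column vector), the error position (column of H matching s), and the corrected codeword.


s = (0, 1, 1, 1)^T, error position = 7, corrected codeword c = 001110110111000

Compute s = H r^T mod 2 one row at a time:
  s_1 = 1 + 0 + 1 + 1 + 1 + 0 + 0 + 0 = 4 ≡ 0 (mod 2).
  s_2 = 1 + 1 + 0 + 0 + 1 + 0 + 0 + 0 = 3 ≡ 1 (mod 2).
  s_3 = 0 + 1 + 0 + 0 + 1 + 1 + 0 + 0 = 3 ≡ 1 (mod 2).
  s_4 = 0 + 1 + 1 + 0 + 0 + 1 + 0 + 0 = 3 ≡ 1 (mod 2).
s = (0, 1, 1, 1)^T — this equals column 7 of H (binary 0111), so error is at position 7.
Correct: flip bit 7 of r = 001110010111000 to get c = 001110110111000.


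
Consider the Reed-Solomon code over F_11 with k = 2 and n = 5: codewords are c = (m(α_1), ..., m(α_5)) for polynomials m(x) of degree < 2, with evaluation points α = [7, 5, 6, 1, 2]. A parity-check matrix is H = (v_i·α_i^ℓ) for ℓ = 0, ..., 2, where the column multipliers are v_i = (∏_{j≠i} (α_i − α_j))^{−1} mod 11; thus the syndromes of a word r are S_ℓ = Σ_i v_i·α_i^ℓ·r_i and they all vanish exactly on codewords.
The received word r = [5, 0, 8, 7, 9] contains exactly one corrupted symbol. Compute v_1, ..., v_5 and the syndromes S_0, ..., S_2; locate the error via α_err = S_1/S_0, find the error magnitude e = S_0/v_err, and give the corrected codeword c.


S = (5, 5, 5), error at position 4, error magnitude e = 6, c = [5, 0, 8, 1, 9].

Step 1: column multipliers v_i = (∏_{j≠i}(α_i − α_j))^{−1} mod 11.
  i = 1 (α = 7): (7−5)(7−6)(7−1)(7−2) = 2·1·6·5 = 60 ≡ 5, so v_1 = 5^{−1} = 9 (mod 11).
  i = 2 (α = 5): (5−7)(5−6)(5−1)(5−2) = (−2)·(−1)·4·3 = 24 ≡ 2, so v_2 = 2^{−1} = 6 (mod 11).
  i = 3 (α = 6): (6−7)(6−5)(6−1)(6−2) = (−1)·1·5·4 = −20 ≡ 2, so v_3 = 2^{−1} = 6 (mod 11).
  i = 4 (α = 1): (1−7)(1−5)(1−6)(1−2) = (−6)·(−4)·(−5)·(−1) = 120 ≡ 10, so v_4 = 10^{−1} = 10 (mod 11).
  i = 5 (α = 2): (2−7)(2−5)(2−6)(2−1) = (−5)·(−3)·(−4)·1 = −60 ≡ 6, so v_5 = 6^{−1} = 2 (mod 11).
  v = [9, 6, 6, 10, 2].
Step 2: syndromes of r = [5, 0, 8, 7, 9] (all sums mod 11).
  S_0 = Σ v_i r_i = 9·5 + 6·0 + 6·8 + 10·7 + 2·9 = 181 ≡ 5.
  S_1 = Σ v_i α_i r_i = 9·7·5 + 6·5·0 + 6·6·8 + 10·1·7 + 2·2·9 = 709 ≡ 5.
  α_i^2 mod 11 = [5, 3, 3, 1, 4].
  S_2 = Σ v_i α_i^2 r_i = 9·5·5 + 6·3·0 + 6·3·8 + 10·1·7 + 2·4·9 = 511 ≡ 5.
  S = (5, 5, 5) ≠ 0, so r is not a codeword (an error is present).
Step 3: locate the error. For a single error e at position i, S_ℓ = v_i·e·α_i^ℓ, so α_err = S_1/S_0.
  S_0^{−1} = 5^{−1} = 9 (mod 11), so α_err = 5·9 = 45 ≡ 1 = α_4. Error position i = 4.
  Consistency check: S_2/S_1 = 5·9 = 45 ≡ 1 = α_err ✓ (single-error assumption holds).
Step 4: error magnitude e = S_0/v_4 = S_0·∏_{j≠4}(α_4 − α_j) = 5·10 = 50 ≡ 6 (mod 11).
Step 5: correct position 4: c_4 = r_4 − e = 7 − 6 ≡ 1 (mod 11). Hence c = [5, 0, 8, 1, 9].
  Check: interpolating c through the α_i gives m(x) = 4 + 8·x (degree < 2) with m(α_i) = c_i for every i, so c is indeed a codeword.


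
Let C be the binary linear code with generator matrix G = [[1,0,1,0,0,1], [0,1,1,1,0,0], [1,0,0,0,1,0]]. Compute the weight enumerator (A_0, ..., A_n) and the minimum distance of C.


Weight distribution: A_0 = 1, A_2 = 1, A_3 = 3, A_4 = 2, A_5 = 1. Minimum distance d = 2.

Enumerate all 2^3 = 8 messages m ∈ F_2^3.
For each, compute codeword c = mG in F_2^6, then tally its weight.
  m = 000 → c = 000000, weight = 0.
  m = 100 → c = 101001, weight = 3.
  m = 010 → c = 011100, weight = 3.
  m = 110 → c = 110101, weight = 4.
  m = 001 → c = 100010, weight = 2.
  m = 101 → c = 001011, weight = 3.
  m = 011 → c = 111110, weight = 5.
  m = 111 → c = 010111, weight = 4.
Tally weights:
  weight 0: 1 codewords.
  weight 2: 1 codewords.
  weight 3: 3 codewords.
  weight 4: 2 codewords.
  weight 5: 1 codewords.
Minimum distance d = smallest w > 0 with A_w > 0 = 2.
Sanity: Σ A_w = 8 = 2^3 = 8 ✓.


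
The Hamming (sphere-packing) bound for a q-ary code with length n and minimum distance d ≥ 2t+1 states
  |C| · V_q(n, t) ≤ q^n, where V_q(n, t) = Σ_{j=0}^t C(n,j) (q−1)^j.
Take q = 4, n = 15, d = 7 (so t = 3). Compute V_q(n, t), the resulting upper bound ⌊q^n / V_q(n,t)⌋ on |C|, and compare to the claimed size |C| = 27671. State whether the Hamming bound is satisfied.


V_q(n, t) = 13276, q^n = 1073741824, Hamming bound = 80878, |C| = 27671 ≤ bound (satisfied).

Step 1: Compute V_q(n, t) = Σ_{j=0}^3 C(n, j) (q−1)^j.
  j = 0: C(15,0)·(3)^0 = 1·1 = 1.
  j = 1: C(15,1)·(3)^1 = 15·3 = 45.
  j = 2: C(15,2)·(3)^2 = 105·9 = 945.
  j = 3: C(15,3)·(3)^3 = 455·27 = 12285.
  V_q(n, t) = 1 + 45 + 945 + 12285 = 13276.
Step 2: q^n = 4^15 = 1073741824.
Step 3: Hamming bound ⌊q^n / V_q(n,t)⌋ = ⌊1073741824/13276⌋ = 80878.
Step 4: Compare |C| = 27671 to 80878: satisfied.
The claimed |C| lies below the Hamming bound.


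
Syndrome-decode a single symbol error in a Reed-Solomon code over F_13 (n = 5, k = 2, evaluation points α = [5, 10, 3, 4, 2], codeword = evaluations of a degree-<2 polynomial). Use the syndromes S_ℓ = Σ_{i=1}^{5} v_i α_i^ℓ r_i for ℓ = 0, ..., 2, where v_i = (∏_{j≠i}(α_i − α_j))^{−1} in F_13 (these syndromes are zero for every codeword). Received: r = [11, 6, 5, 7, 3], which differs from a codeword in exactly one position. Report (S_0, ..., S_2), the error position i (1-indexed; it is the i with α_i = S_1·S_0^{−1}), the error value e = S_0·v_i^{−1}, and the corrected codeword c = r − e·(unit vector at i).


S = (6, 4, 7), error at position 1, error magnitude e = 2, c = [9, 6, 5, 7, 3].

Step 1: column multipliers v_i = (∏_{j≠i}(α_i − α_j))^{−1} mod 13.
  i = 1 (α = 5): (5−10)(5−3)(5−4)(5−2) = (−5)·2·1·3 = −30 ≡ 9, so v_1 = 9^{−1} = 3 (mod 13).
  i = 2 (α = 10): (10−5)(10−3)(10−4)(10−2) = 5·7·6·8 = 1680 ≡ 3, so v_2 = 3^{−1} = 9 (mod 13).
  i = 3 (α = 3): (3−5)(3−10)(3−4)(3−2) = (−2)·(−7)·(−1)·1 = −14 ≡ 12, so v_3 = 12^{−1} = 12 (mod 13).
  i = 4 (α = 4): (4−5)(4−10)(4−3)(4−2) = (−1)·(−6)·1·2 = 12 ≡ 12, so v_4 = 12^{−1} = 12 (mod 13).
  i = 5 (α = 2): (2−5)(2−10)(2−3)(2−4) = (−3)·(−8)·(−1)·(−2) = 48 ≡ 9, so v_5 = 9^{−1} = 3 (mod 13).
  v = [3, 9, 12, 12, 3].
Step 2: syndromes of r = [11, 6, 5, 7, 3] (all sums mod 13).
  S_0 = Σ v_i r_i = 3·11 + 9·6 + 12·5 + 12·7 + 3·3 = 240 ≡ 6.
  S_1 = Σ v_i α_i r_i = 3·5·11 + 9·10·6 + 12·3·5 + 12·4·7 + 3·2·3 = 1239 ≡ 4.
  α_i^2 mod 13 = [12, 9, 9, 3, 4].
  S_2 = Σ v_i α_i^2 r_i = 3·12·11 + 9·9·6 + 12·9·5 + 12·3·7 + 3·4·3 = 1710 ≡ 7.
  S = (6, 4, 7) ≠ 0, so r is not a codeword (an error is present).
Step 3: locate the error. For a single error e at position i, S_ℓ = v_i·e·α_i^ℓ, so α_err = S_1/S_0.
  S_0^{−1} = 6^{−1} = 11 (mod 13), so α_err = 4·11 = 44 ≡ 5 = α_1. Error position i = 1.
  Consistency check: S_2/S_1 = 7·10 = 70 ≡ 5 = α_err ✓ (single-error assumption holds).
Step 4: error magnitude e = S_0/v_1 = S_0·∏_{j≠1}(α_1 − α_j) = 6·9 = 54 ≡ 2 (mod 13).
Step 5: correct position 1: c_1 = r_1 − e = 11 − 2 ≡ 9 (mod 13). Hence c = [9, 6, 5, 7, 3].
  Check: interpolating c through the α_i gives m(x) = 12 + 2·x (degree < 2) with m(α_i) = c_i for every i, so c is indeed a codeword.


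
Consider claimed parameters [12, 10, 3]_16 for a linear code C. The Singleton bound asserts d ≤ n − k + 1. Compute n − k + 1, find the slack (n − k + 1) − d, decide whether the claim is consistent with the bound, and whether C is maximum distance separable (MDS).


Singleton RHS = n − k + 1 = 3, slack = 0, bound satisfied, MDS.

Singleton bound: d ≤ n − k + 1.
Here n = 12, k = 10, so n − k + 1 = 3.
Given d = 3, check d ≤ 3: YES.
Slack = (n − k + 1) − d = 0.
The code is MDS (slack = 0).
Description: the claimed parameters are [12, 10, 3]_16; such a code would be MDS (meets Singleton bound).


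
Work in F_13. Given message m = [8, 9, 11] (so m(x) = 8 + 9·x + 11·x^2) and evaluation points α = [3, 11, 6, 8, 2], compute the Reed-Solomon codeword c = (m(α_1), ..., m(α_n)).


c = [4, 8, 3, 4, 5]

Message polynomial: m(x) = 8 + 9·x + 11·x^2 (mod 13).
For each evaluation point α_i, compute m(α_i) mod 13:
  α_1 = 3: Horner steps 11 → 3 → 4, so m(3) = 4.
  α_2 = 11: Horner steps 11 → 0 → 8, so m(11) = 8.
  α_3 = 6: Horner steps 11 → 10 → 3, so m(6) = 3.
  α_4 = 8: Horner steps 11 → 6 → 4, so m(8) = 4.
  α_5 = 2: Horner steps 11 → 5 → 5, so m(2) = 5.
Codeword c = [4, 8, 3, 4, 5] ∈ F_13^5.


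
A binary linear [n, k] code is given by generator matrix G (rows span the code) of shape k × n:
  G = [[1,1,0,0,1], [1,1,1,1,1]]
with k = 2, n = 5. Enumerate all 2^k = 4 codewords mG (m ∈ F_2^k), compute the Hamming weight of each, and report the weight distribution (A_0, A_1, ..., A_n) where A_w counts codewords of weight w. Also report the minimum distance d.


Weight distribution: A_0 = 1, A_2 = 1, A_3 = 1, A_5 = 1. Minimum distance d = 2.

Enumerate all 2^2 = 4 messages m ∈ F_2^2.
For each, compute codeword c = mG in F_2^5, then tally its weight.
  m = 00 → c = 00000, weight = 0.
  m = 10 → c = 11001, weight = 3.
  m = 01 → c = 11111, weight = 5.
  m = 11 → c = 00110, weight = 2.
Tally weights:
  weight 0: 1 codewords.
  weight 2: 1 codewords.
  weight 3: 1 codewords.
  weight 5: 1 codewords.
Minimum distance d = smallest w > 0 with A_w > 0 = 2.
Sanity: Σ A_w = 4 = 2^2 = 4 ✓.


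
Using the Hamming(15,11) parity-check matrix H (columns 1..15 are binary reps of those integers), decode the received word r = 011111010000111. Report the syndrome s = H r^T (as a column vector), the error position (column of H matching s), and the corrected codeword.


s = (0, 0, 1, 0)^T, error position = 2, corrected codeword c = 001111010000111

Compute s = H r^T mod 2 one row at a time:
  s_1 = 1 + 0 + 0 + 0 + 0 + 1 + 1 + 1 = 4 ≡ 0 (mod 2).
  s_2 = 1 + 1 + 1 + 0 + 0 + 1 + 1 + 1 = 6 ≡ 0 (mod 2).
  s_3 = 1 + 1 + 1 + 0 + 0 + 0 + 1 + 1 = 5 ≡ 1 (mod 2).
  s_4 = 0 + 1 + 1 + 0 + 0 + 0 + 1 + 1 = 4 ≡ 0 (mod 2).
s = (0, 0, 1, 0)^T — this equals column 2 of H (binary 0010), so error is at position 2.
Correct: flip bit 2 of r = 011111010000111 to get c = 001111010000111.


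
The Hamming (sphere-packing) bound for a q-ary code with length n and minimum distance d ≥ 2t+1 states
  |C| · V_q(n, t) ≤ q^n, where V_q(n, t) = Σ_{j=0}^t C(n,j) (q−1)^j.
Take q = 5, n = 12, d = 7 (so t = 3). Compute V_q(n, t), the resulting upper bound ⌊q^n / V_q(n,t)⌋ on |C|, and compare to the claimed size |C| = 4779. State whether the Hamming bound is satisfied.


V_q(n, t) = 15185, q^n = 244140625, Hamming bound = 16077, |C| = 4779 ≤ bound (satisfied).

Step 1: Compute V_q(n, t) = Σ_{j=0}^3 C(n, j) (q−1)^j.
  j = 0: C(12,0)·(4)^0 = 1·1 = 1.
  j = 1: C(12,1)·(4)^1 = 12·4 = 48.
  j = 2: C(12,2)·(4)^2 = 66·16 = 1056.
  j = 3: C(12,3)·(4)^3 = 220·64 = 14080.
  V_q(n, t) = 1 + 48 + 1056 + 14080 = 15185.
Step 2: q^n = 5^12 = 244140625.
Step 3: Hamming bound ⌊q^n / V_q(n,t)⌋ = ⌊244140625/15185⌋ = 16077.
Step 4: Compare |C| = 4779 to 16077: satisfied.
The claimed |C| lies below the Hamming bound.


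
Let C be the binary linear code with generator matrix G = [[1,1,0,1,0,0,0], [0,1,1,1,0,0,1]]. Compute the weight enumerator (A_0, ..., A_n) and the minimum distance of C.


Weight distribution: A_0 = 1, A_3 = 2, A_4 = 1. Minimum distance d = 3.

Enumerate all 2^2 = 4 messages m ∈ F_2^2.
For each, compute codeword c = mG in F_2^7, then tally its weight.
  m = 00 → c = 0000000, weight = 0.
  m = 10 → c = 1101000, weight = 3.
  m = 01 → c = 0111001, weight = 4.
  m = 11 → c = 1010001, weight = 3.
Tally weights:
  weight 0: 1 codewords.
  weight 3: 2 codewords.
  weight 4: 1 codewords.
Minimum distance d = smallest w > 0 with A_w > 0 = 3.
Sanity: Σ A_w = 4 = 2^2 = 4 ✓.


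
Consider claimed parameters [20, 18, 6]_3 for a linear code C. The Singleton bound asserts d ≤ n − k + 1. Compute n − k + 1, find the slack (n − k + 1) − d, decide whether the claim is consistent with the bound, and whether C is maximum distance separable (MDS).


Singleton RHS = n − k + 1 = 3, slack = -3, bound violated (no such code; not MDS).

Singleton bound: d ≤ n − k + 1.
Here n = 20, k = 18, so n − k + 1 = 3.
Given d = 6, check d ≤ 3: NO.
Slack = (n − k + 1) − d = -3.
The slack is negative: d = 6 exceeds n − k + 1 = 3 by 3, so the Singleton bound is violated and no linear [20, 18, 6]_3 code can exist. In particular it is not MDS (MDS requires d = n − k + 1 exactly).
Description: the claimed parameters are [20, 18, 6]_3; such a code would be impossible (violates the Singleton bound).


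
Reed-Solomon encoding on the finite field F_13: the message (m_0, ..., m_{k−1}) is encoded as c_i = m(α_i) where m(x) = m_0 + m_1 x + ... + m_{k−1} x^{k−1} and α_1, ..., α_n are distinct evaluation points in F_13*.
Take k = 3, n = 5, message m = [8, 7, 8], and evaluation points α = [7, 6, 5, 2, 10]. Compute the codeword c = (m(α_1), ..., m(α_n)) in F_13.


c = [7, 0, 9, 2, 7]

Message polynomial: m(x) = 8 + 7·x + 8·x^2 (mod 13).
For each evaluation point α_i, compute m(α_i) mod 13:
  α_1 = 7: Horner steps 8 → 11 → 7, so m(7) = 7.
  α_2 = 6: Horner steps 8 → 3 → 0, so m(6) = 0.
  α_3 = 5: Horner steps 8 → 8 → 9, so m(5) = 9.
  α_4 = 2: Horner steps 8 → 10 → 2, so m(2) = 2.
  α_5 = 10: Horner steps 8 → 9 → 7, so m(10) = 7.
Codeword c = [7, 0, 9, 2, 7] ∈ F_13^5.


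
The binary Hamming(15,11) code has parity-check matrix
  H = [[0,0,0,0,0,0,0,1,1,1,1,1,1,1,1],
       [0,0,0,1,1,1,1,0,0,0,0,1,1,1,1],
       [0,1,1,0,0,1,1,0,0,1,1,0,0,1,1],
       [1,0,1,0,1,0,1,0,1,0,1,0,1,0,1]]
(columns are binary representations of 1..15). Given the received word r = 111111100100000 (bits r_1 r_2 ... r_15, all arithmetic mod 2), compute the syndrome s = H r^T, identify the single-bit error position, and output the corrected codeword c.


s = (1, 0, 1, 0)^T, error position = 10, corrected codeword c = 111111100000000

Compute s = H r^T mod 2 one row at a time:
  s_1 = 0 + 0 + 1 + 0 + 0 + 0 + 0 + 0 = 1 ≡ 1 (mod 2).
  s_2 = 1 + 1 + 1 + 1 + 0 + 0 + 0 + 0 = 4 ≡ 0 (mod 2).
  s_3 = 1 + 1 + 1 + 1 + 1 + 0 + 0 + 0 = 5 ≡ 1 (mod 2).
  s_4 = 1 + 1 + 1 + 1 + 0 + 0 + 0 + 0 = 4 ≡ 0 (mod 2).
s = (1, 0, 1, 0)^T — this equals column 10 of H (binary 1010), so error is at position 10.
Correct: flip bit 10 of r = 111111100100000 to get c = 111111100000000.


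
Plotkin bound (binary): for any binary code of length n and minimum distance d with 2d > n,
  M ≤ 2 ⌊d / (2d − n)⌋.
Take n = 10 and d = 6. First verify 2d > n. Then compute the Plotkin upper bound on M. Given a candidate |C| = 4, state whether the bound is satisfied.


Plotkin bound M ≤ 6; given |C| = 4 ≤ bound (satisfied).

Check applicability: 2d = 12, n = 10.
2d − n = 2 > 0, so Plotkin applies.
Compute d/(2d−n) = 6/2 ≈ 3.0000.
⌊d/(2d−n)⌋ = 3.
Plotkin bound: M ≤ 2·3 = 6.
Given |C| = 4, check: satisfied.
This |C| is below the Plotkin bound.


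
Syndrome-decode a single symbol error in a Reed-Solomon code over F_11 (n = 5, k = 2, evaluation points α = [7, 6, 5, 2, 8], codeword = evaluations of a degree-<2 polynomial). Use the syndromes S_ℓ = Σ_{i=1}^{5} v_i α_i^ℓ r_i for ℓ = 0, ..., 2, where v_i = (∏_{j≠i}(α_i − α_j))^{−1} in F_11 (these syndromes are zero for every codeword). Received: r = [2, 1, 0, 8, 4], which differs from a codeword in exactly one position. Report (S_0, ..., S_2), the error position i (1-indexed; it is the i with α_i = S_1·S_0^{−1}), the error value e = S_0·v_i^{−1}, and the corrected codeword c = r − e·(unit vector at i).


S = (4, 10, 3), error at position 5, error magnitude e = 1, c = [2, 1, 0, 8, 3].

Step 1: column multipliers v_i = (∏_{j≠i}(α_i − α_j))^{−1} mod 11.
  i = 1 (α = 7): (7−6)(7−5)(7−2)(7−8) = 1·2·5·(−1) = −10 ≡ 1, so v_1 = 1^{−1} = 1 (mod 11).
  i = 2 (α = 6): (6−7)(6−5)(6−2)(6−8) = (−1)·1·4·(−2) = 8 ≡ 8, so v_2 = 8^{−1} = 7 (mod 11).
  i = 3 (α = 5): (5−7)(5−6)(5−2)(5−8) = (−2)·(−1)·3·(−3) = −18 ≡ 4, so v_3 = 4^{−1} = 3 (mod 11).
  i = 4 (α = 2): (2−7)(2−6)(2−5)(2−8) = (−5)·(−4)·(−3)·(−6) = 360 ≡ 8, so v_4 = 8^{−1} = 7 (mod 11).
  i = 5 (α = 8): (8−7)(8−6)(8−5)(8−2) = 1·2·3·6 = 36 ≡ 3, so v_5 = 3^{−1} = 4 (mod 11).
  v = [1, 7, 3, 7, 4].
Step 2: syndromes of r = [2, 1, 0, 8, 4] (all sums mod 11).
  S_0 = Σ v_i r_i = 1·2 + 7·1 + 3·0 + 7·8 + 4·4 = 81 ≡ 4.
  S_1 = Σ v_i α_i r_i = 1·7·2 + 7·6·1 + 3·5·0 + 7·2·8 + 4·8·4 = 296 ≡ 10.
  α_i^2 mod 11 = [5, 3, 3, 4, 9].
  S_2 = Σ v_i α_i^2 r_i = 1·5·2 + 7·3·1 + 3·3·0 + 7·4·8 + 4·9·4 = 399 ≡ 3.
  S = (4, 10, 3) ≠ 0, so r is not a codeword (an error is present).
Step 3: locate the error. For a single error e at position i, S_ℓ = v_i·e·α_i^ℓ, so α_err = S_1/S_0.
  S_0^{−1} = 4^{−1} = 3 (mod 11), so α_err = 10·3 = 30 ≡ 8 = α_5. Error position i = 5.
  Consistency check: S_2/S_1 = 3·10 = 30 ≡ 8 = α_err ✓ (single-error assumption holds).
Step 4: error magnitude e = S_0/v_5 = S_0·∏_{j≠5}(α_5 − α_j) = 4·3 = 12 ≡ 1 (mod 11).
Step 5: correct position 5: c_5 = r_5 − e = 4 − 1 ≡ 3 (mod 11). Hence c = [2, 1, 0, 8, 3].
  Check: interpolating c through the α_i gives m(x) = 6 + 1·x (degree < 2) with m(α_i) = c_i for every i, so c is indeed a codeword.


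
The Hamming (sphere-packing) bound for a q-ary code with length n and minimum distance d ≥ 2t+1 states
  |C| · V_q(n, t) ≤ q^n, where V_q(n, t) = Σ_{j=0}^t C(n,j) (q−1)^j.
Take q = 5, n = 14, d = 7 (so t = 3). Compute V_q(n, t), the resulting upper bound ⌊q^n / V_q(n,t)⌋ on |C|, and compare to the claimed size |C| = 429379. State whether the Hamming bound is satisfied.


V_q(n, t) = 24809, q^n = 6103515625, Hamming bound = 246020, |C| = 429379 > bound (violated).

Step 1: Compute V_q(n, t) = Σ_{j=0}^3 C(n, j) (q−1)^j.
  j = 0: C(14,0)·(4)^0 = 1·1 = 1.
  j = 1: C(14,1)·(4)^1 = 14·4 = 56.
  j = 2: C(14,2)·(4)^2 = 91·16 = 1456.
  j = 3: C(14,3)·(4)^3 = 364·64 = 23296.
  V_q(n, t) = 1 + 56 + 1456 + 23296 = 24809.
Step 2: q^n = 5^14 = 6103515625.
Step 3: Hamming bound ⌊q^n / V_q(n,t)⌋ = ⌊6103515625/24809⌋ = 246020.
Step 4: Compare |C| = 429379 to 246020: violated.
The claimed |C| lies above the Hamming bound, so no 5-ary code of length 14 with d ≥ 7 can have 429379 codewords.


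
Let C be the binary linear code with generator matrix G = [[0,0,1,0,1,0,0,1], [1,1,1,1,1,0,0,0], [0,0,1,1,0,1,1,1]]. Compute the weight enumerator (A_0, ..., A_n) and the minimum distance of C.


Weight distribution: A_0 = 1, A_3 = 1, A_4 = 2, A_5 = 3, A_6 = 1. Minimum distance d = 3.

Enumerate all 2^3 = 8 messages m ∈ F_2^3.
For each, compute codeword c = mG in F_2^8, then tally its weight.
  m = 000 → c = 00000000, weight = 0.
  m = 100 → c = 00101001, weight = 3.
  m = 010 → c = 11111000, weight = 5.
  m = 110 → c = 11010001, weight = 4.
  m = 001 → c = 00110111, weight = 5.
  m = 101 → c = 00011110, weight = 4.
  m = 011 → c = 11001111, weight = 6.
  m = 111 → c = 11100110, weight = 5.
Tally weights:
  weight 0: 1 codewords.
  weight 3: 1 codewords.
  weight 4: 2 codewords.
  weight 5: 3 codewords.
  weight 6: 1 codewords.
Minimum distance d = smallest w > 0 with A_w > 0 = 3.
Sanity: Σ A_w = 8 = 2^3 = 8 ✓.


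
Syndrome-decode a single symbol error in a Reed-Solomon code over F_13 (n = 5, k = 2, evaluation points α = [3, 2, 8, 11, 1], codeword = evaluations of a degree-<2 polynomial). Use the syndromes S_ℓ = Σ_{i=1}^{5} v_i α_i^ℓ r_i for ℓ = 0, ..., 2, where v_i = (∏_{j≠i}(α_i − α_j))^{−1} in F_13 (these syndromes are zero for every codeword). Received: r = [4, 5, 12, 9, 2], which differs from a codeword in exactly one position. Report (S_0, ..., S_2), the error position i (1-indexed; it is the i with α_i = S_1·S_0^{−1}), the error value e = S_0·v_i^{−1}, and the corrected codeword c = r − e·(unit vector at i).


S = (10, 10, 10), error at position 5, error magnitude e = 9, c = [4, 5, 12, 9, 6].

Step 1: column multipliers v_i = (∏_{j≠i}(α_i − α_j))^{−1} mod 13.
  i = 1 (α = 3): (3−2)(3−8)(3−11)(3−1) = 1·(−5)·(−8)·2 = 80 ≡ 2, so v_1 = 2^{−1} = 7 (mod 13).
  i = 2 (α = 2): (2−3)(2−8)(2−11)(2−1) = (−1)·(−6)·(−9)·1 = −54 ≡ 11, so v_2 = 11^{−1} = 6 (mod 13).
  i = 3 (α = 8): (8−3)(8−2)(8−11)(8−1) = 5·6·(−3)·7 = −630 ≡ 7, so v_3 = 7^{−1} = 2 (mod 13).
  i = 4 (α = 11): (11−3)(11−2)(11−8)(11−1) = 8·9·3·10 = 2160 ≡ 2, so v_4 = 2^{−1} = 7 (mod 13).
  i = 5 (α = 1): (1−3)(1−2)(1−8)(1−11) = (−2)·(−1)·(−7)·(−10) = 140 ≡ 10, so v_5 = 10^{−1} = 4 (mod 13).
  v = [7, 6, 2, 7, 4].
Step 2: syndromes of r = [4, 5, 12, 9, 2] (all sums mod 13).
  S_0 = Σ v_i r_i = 7·4 + 6·5 + 2·12 + 7·9 + 4·2 = 153 ≡ 10.
  S_1 = Σ v_i α_i r_i = 7·3·4 + 6·2·5 + 2·8·12 + 7·11·9 + 4·1·2 = 1037 ≡ 10.
  α_i^2 mod 13 = [9, 4, 12, 4, 1].
  S_2 = Σ v_i α_i^2 r_i = 7·9·4 + 6·4·5 + 2·12·12 + 7·4·9 + 4·1·2 = 920 ≡ 10.
  S = (10, 10, 10) ≠ 0, so r is not a codeword (an error is present).
Step 3: locate the error. For a single error e at position i, S_ℓ = v_i·e·α_i^ℓ, so α_err = S_1/S_0.
  S_0^{−1} = 10^{−1} = 4 (mod 13), so α_err = 10·4 = 40 ≡ 1 = α_5. Error position i = 5.
  Consistency check: S_2/S_1 = 10·4 = 40 ≡ 1 = α_err ✓ (single-error assumption holds).
Step 4: error magnitude e = S_0/v_5 = S_0·∏_{j≠5}(α_5 − α_j) = 10·10 = 100 ≡ 9 (mod 13).
Step 5: correct position 5: c_5 = r_5 − e = 2 − 9 ≡ 6 (mod 13). Hence c = [4, 5, 12, 9, 6].
  Check: interpolating c through the α_i gives m(x) = 7 + 12·x (degree < 2) with m(α_i) = c_i for every i, so c is indeed a codeword.


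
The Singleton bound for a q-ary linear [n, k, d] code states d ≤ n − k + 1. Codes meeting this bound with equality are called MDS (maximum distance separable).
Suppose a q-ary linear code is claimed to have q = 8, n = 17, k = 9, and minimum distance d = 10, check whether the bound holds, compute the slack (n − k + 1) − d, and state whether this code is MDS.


Singleton RHS = n − k + 1 = 9, slack = -1, bound violated (no such code; not MDS).

Singleton bound: d ≤ n − k + 1.
Here n = 17, k = 9, so n − k + 1 = 9.
Given d = 10, check d ≤ 9: NO.
Slack = (n − k + 1) − d = -1.
The slack is negative: d = 10 exceeds n − k + 1 = 9 by 1, so the Singleton bound is violated and no linear [17, 9, 10]_8 code can exist. In particular it is not MDS (MDS requires d = n − k + 1 exactly).
Description: the claimed parameters are [17, 9, 10]_8; such a code would be impossible (violates the Singleton bound).
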